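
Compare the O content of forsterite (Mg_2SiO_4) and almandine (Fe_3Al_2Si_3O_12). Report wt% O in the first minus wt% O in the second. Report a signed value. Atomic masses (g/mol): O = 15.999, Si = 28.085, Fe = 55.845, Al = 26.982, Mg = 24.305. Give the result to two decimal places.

6.92 percentage points

M(Mg_2SiO_4) = 140.691 g/mol, so wt% O = 63.996/140.691 × 100 = 45.49%.
M(Fe_3Al_2Si_3O_12) = 497.742 g/mol, so wt% O = 191.988/497.742 × 100 = 38.57%.
45.49 − 38.57 = 6.92 pp.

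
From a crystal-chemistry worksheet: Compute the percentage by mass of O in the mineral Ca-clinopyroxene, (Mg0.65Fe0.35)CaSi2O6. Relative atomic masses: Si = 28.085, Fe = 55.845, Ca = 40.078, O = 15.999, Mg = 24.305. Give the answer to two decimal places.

42.18 weight percent

Formula mass = 0.65×24.305 + 0.35×55.845 + 1×40.078 + 2×28.085 + 6×15.999 = 227.586 g/mol, of which 95.994 g is O.
So O makes up 95.994/227.586 = 0.4218 of the mass, i.e. 42.18%.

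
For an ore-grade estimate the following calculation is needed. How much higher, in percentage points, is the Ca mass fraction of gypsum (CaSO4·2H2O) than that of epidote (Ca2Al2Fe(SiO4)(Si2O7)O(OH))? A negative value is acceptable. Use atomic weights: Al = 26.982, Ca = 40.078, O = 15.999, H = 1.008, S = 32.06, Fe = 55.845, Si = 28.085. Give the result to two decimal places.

First mineral: 40.078 g Ca in 172.164 g formula = 23.28 wt% Ca.
Second mineral: 80.156 g Ca in 483.215 g formula = 16.59 wt% Ca.
23.28% − 16.59% gives a difference of 6.69 percentage points.

6.69 percentage points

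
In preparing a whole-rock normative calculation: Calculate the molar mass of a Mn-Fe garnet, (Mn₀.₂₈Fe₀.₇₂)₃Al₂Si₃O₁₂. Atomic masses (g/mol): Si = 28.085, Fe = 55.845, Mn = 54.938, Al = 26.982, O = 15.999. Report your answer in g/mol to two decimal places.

496.98 g/mol

The formula mass is the sum 0.84·54.938 + 2.16·55.845 + 2·26.982 + 3·28.085 + 12·15.999.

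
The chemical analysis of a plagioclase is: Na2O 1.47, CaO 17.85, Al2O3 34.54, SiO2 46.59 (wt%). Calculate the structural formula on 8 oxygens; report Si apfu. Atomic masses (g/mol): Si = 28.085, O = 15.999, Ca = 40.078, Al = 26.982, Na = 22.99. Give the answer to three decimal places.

2.132 Si apfu

Na2O (M=61.979): mol = 0.02372; Na = 0.04744, O = 0.02372.
CaO (M=56.077): mol = 0.31831; Ca = 0.31831, O = 0.31831.
Al2O3 (M=101.961): mol = 0.33876; Al = 0.67752, O = 1.01628.
SiO2 (M=60.083): mol = 0.77543; Si = 0.77543, O = 1.55086.
ΣO = 2.90917; factor = 8/ΣO = 2.74993.
Si apfu = 0.77543 × 2.74993 = 2.132.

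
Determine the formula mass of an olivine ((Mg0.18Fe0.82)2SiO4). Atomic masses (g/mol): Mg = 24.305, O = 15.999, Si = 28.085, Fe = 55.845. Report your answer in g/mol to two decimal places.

M = 0.36·24.305 + 1.64·55.845 + 1·28.085 + 4·15.999

192.42 g/mol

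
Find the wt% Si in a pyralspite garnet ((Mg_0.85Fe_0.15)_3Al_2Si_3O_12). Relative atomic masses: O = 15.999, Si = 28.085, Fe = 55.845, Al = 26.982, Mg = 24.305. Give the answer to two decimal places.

M((Mg_0.85Fe_0.15)_3Al_2Si_3O_12) = 417.315 g/mol.
Si contributes 3 × 28.085 = 84.255 g per mole.
84.255/417.315 = 0.2019 → 20.19%.

20.19 mass %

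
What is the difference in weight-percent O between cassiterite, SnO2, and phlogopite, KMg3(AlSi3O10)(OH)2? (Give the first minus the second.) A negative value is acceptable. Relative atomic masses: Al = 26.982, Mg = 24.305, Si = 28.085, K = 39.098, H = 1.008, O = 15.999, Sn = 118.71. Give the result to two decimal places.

-24.78 percentage points

First mineral: 31.998 g O in 150.708 g formula = 21.23 wt% O.
Second mineral: 191.988 g O in 417.254 g formula = 46.01 wt% O.
21.23% − 46.01% gives a difference of -24.78 percentage points.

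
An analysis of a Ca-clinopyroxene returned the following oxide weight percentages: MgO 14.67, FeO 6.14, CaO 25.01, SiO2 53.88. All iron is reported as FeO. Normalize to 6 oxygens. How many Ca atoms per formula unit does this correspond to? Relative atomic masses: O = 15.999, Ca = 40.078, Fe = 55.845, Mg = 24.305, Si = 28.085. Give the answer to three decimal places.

MgO (M=40.304): mol = 0.36398; Mg = 0.36398, O = 0.36398.
FeO (M=71.844): mol = 0.08546; Fe = 0.08546, O = 0.08546.
CaO (M=56.077): mol = 0.44599; Ca = 0.44599, O = 0.44599.
SiO2 (M=60.083): mol = 0.89676; Si = 0.89676, O = 1.79352.
ΣO = 2.68895; factor = 6/ΣO = 2.23135.
Ca apfu = 0.44599 × 2.23135 = 0.995.

0.995 Ca apfu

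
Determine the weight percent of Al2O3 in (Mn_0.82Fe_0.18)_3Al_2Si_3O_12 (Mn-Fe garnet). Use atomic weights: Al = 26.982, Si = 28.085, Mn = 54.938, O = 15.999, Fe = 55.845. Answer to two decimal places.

Molar mass of (Mn_0.82Fe_0.18)_3Al_2Si_3O_12 = 2.46*54.938 + 0.54*55.845 + 2*26.982 + 3*28.085 + 12*15.999 = 495.511 g/mol.
Each formula unit contains 2 Al, equivalent to 2/2 = 1.0000 mol Al2O3.
M(Al2O3) = 2×26.982 + 3×15.999 = 101.961 g/mol.
Mass of Al2O3 per formula unit = 1.0000 × 101.961 = 101.961 g.
Al2O3 wt% = 101.961 / 495.511 × 100 = 20.58%.

20.58 wt%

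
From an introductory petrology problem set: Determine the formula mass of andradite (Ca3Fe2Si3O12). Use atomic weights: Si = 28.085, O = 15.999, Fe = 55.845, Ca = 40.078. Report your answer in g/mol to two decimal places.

508.17 g/mol

Ca: 3 × 40.078 = 120.2340
Fe: 2 × 55.845 = 111.6900
Si: 3 × 28.085 = 84.2550
O: 12 × 15.999 = 191.9880
Summing the contributions gives the formula mass.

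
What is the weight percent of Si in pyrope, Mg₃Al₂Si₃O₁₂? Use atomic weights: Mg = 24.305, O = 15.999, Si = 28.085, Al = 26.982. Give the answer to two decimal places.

Molar mass of Mg₃Al₂Si₃O₁₂: 3·24.305 + 2·26.982 + 3·28.085 + 12·15.999 = 403.122 g/mol.
Mass of Si per formula unit: 3 × 28.085 = 84.255 g.
Weight fraction Si = 84.255 / 403.122 = 0.2090.

20.90 wt%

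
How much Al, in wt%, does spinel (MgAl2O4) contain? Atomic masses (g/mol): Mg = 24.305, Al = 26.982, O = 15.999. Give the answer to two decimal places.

37.93 wt%

Formula mass = 1*24.305 + 2*26.982 + 4*15.999 = 142.265 g/mol, of which 53.964 g is Al.
So Al makes up 53.964/142.265 = 0.3793 of the mass, i.e. 37.93%.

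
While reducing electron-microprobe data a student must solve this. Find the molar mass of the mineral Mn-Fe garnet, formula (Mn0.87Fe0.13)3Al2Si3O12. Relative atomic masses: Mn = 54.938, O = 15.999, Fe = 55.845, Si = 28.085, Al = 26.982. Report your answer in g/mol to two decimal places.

The formula mass is the sum 2.61*54.938 + 0.39*55.845 + 2*26.982 + 3*28.085 + 12*15.999.

495.37 g/mol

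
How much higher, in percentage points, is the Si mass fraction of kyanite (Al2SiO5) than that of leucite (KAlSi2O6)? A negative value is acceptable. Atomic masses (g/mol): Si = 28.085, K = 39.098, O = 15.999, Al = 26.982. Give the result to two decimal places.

-8.41 percentage points

M(Al2SiO5) = 162.044 g/mol, so wt% Si = 28.085/162.044 × 100 = 17.33%.
M(KAlSi2O6) = 218.244 g/mol, so wt% Si = 56.170/218.244 × 100 = 25.74%.
17.33 − 25.74 = -8.41 pp.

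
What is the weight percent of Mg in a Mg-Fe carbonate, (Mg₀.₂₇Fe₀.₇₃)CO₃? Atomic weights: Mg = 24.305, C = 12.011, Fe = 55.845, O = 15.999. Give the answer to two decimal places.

6.11 wt%

M((Mg₀.₂₇Fe₀.₇₃)CO₃) = 107.337 g/mol.
Mg contributes 0.27 × 24.305 = 6.562 g per mole.
6.562/107.337 = 0.0611 → 6.11%.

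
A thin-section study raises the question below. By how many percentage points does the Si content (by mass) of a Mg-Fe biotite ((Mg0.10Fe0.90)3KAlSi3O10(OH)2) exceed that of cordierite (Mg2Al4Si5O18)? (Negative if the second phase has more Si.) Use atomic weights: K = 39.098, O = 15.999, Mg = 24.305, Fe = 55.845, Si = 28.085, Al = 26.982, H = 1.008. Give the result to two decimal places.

M((Mg0.10Fe0.90)3KAlSi3O10(OH)2) = 502.412 g/mol, so wt% Si = 84.255/502.412 × 100 = 16.77%.
M(Mg2Al4Si5O18) = 584.945 g/mol, so wt% Si = 140.425/584.945 × 100 = 24.01%.
16.77 − 24.01 = -7.24 pp.

-7.24 percentage points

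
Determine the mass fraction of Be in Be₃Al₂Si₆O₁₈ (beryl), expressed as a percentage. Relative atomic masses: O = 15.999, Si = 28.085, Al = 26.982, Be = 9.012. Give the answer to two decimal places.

5.03 wt%

M(Be₃Al₂Si₆O₁₈) = 537.492 g/mol.
Be contributes 3 × 9.012 = 27.036 g per mole.
27.036/537.492 = 0.0503 → 5.03%.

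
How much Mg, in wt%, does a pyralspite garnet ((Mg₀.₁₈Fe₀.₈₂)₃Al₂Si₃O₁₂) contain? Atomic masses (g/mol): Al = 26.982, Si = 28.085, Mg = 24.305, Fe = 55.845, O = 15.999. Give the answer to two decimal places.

2.73 wt%

Molar mass of (Mg₀.₁₈Fe₀.₈₂)₃Al₂Si₃O₁₂: 0.54*24.305 + 2.46*55.845 + 2*26.982 + 3*28.085 + 12*15.999 = 480.710 g/mol.
Mass of Mg per formula unit: 0.54 × 24.305 = 13.125 g.
Weight fraction Mg = 13.125 / 480.710 = 0.0273.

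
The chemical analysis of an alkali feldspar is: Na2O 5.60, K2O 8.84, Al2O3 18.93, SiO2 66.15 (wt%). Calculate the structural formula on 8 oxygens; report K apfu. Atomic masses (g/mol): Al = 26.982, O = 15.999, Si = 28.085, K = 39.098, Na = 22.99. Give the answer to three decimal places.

5.60 wt% Na2O ÷ 61.979 g/mol = 0.09035 mol, giving 0.18070 Na and 0.09035 O.
8.84 wt% K2O ÷ 94.195 g/mol = 0.09385 mol, giving 0.18770 K and 0.09385 O.
18.93 wt% Al2O3 ÷ 101.961 g/mol = 0.18566 mol, giving 0.37132 Al and 0.55698 O.
66.15 wt% SiO2 ÷ 60.083 g/mol = 1.10098 mol, giving 1.10098 Si and 2.20196 O.
Oxygen sums to 2.94314; scaling by 8/2.94314 = 2.71819 puts the formula on 8 O.
K: 0.18770 × 2.71819 = 0.510 atoms per formula unit.

0.510 K apfu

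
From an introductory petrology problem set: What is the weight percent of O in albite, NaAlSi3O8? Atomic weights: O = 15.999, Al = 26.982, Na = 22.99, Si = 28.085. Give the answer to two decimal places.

Formula mass = 1·22.99 + 1·26.982 + 3·28.085 + 8·15.999 = 262.219 g/mol, of which 127.992 g is O.
So O makes up 127.992/262.219 = 0.4881 of the mass, i.e. 48.81%.

48.81 weight percent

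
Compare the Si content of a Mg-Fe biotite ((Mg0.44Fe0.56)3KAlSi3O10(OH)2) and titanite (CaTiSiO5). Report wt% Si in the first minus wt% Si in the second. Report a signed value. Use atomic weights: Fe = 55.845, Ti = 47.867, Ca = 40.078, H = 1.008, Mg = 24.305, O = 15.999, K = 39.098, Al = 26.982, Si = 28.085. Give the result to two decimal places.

First mineral: 84.255 g Si in 470.241 g formula = 17.92 wt% Si.
Second mineral: 28.085 g Si in 196.025 g formula = 14.33 wt% Si.
17.92% − 14.33% gives a difference of 3.59 percentage points.

3.59 percentage points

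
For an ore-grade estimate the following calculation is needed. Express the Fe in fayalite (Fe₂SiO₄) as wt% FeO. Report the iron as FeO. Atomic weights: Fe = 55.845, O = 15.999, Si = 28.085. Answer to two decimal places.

70.51 wt%

Molar mass of Fe₂SiO₄ = 2·55.845 + 1·28.085 + 4·15.999 = 203.771 g/mol.
Each formula unit contains 2 Fe, equivalent to 2/1 = 2.0000 mol FeO.
M(FeO) = 1×55.845 + 1×15.999 = 71.844 g/mol.
Mass of FeO per formula unit = 2.0000 × 71.844 = 143.688 g.
FeO wt% = 143.688 / 203.771 × 100 = 70.51%.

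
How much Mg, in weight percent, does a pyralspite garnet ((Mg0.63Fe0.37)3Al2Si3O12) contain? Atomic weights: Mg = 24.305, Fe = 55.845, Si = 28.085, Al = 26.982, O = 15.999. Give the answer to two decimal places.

Formula mass = 1.89·24.305 + 1.11·55.845 + 2·26.982 + 3·28.085 + 12·15.999 = 438.131 g/mol, of which 45.936 g is Mg.
So Mg makes up 45.936/438.131 = 0.1048 of the mass, i.e. 10.48%.

10.48 weight percent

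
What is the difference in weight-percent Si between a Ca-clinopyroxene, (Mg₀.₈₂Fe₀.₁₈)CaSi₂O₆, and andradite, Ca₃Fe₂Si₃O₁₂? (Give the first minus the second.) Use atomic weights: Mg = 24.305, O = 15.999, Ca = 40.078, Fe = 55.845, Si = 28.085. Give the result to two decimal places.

First mineral: 56.170 g Si in 222.224 g formula = 25.28 wt% Si.
Second mineral: 84.255 g Si in 508.167 g formula = 16.58 wt% Si.
25.28% − 16.58% gives a difference of 8.70 percentage points.

8.70 percentage points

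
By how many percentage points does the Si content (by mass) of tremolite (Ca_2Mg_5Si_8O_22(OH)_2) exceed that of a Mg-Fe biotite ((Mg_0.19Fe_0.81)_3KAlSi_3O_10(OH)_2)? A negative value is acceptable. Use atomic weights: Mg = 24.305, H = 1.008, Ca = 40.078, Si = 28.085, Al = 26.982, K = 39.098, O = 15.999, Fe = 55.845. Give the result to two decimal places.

10.60 percentage points

Si in Ca_2Mg_5Si_8O_22(OH)_2: molar mass 812.353 g/mol; 8×28.085 = 224.680 g → 27.66 wt%.
Si in (Mg_0.19Fe_0.81)_3KAlSi_3O_10(OH)_2: molar mass 493.896 g/mol; 3×28.085 = 84.255 g → 17.06 wt%.
Difference = 27.66 − 17.06 = 10.60 percentage points.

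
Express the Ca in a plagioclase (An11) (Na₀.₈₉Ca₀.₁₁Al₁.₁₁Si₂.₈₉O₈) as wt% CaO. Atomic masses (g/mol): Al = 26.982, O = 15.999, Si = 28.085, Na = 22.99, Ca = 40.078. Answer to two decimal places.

M(Na₀.₈₉Ca₀.₁₁Al₁.₁₁Si₂.₈₉O₈) = 263.977 g/mol; M(CaO) = 56.077 g/mol.
Moles CaO per formula unit = 0.11 Ca ÷ 1 = 0.1100.
CaO fraction = (0.1100 × 56.077) / 263.977 = 6.168/263.977 = 0.0234.

2.34 wt%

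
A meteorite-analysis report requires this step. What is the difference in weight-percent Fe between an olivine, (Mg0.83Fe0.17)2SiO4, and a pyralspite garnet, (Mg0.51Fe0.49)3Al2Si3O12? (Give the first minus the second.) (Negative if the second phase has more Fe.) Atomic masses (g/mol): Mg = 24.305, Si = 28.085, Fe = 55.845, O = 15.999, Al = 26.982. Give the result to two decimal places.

-5.72 percentage points

First mineral: 18.987 g Fe in 151.415 g formula = 12.54 wt% Fe.
Second mineral: 82.092 g Fe in 449.486 g formula = 18.26 wt% Fe.
12.54% − 18.26% gives a difference of -5.72 percentage points.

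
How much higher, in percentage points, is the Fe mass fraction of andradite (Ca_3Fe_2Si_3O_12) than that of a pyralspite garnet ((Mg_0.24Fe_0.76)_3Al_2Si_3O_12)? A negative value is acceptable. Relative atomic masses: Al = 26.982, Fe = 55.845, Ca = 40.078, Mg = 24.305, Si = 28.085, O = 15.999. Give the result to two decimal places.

Fe in Ca_3Fe_2Si_3O_12: molar mass 508.167 g/mol; 2×55.845 = 111.690 g → 21.98 wt%.
Fe in (Mg_0.24Fe_0.76)_3Al_2Si_3O_12: molar mass 475.033 g/mol; 2.28×55.845 = 127.327 g → 26.80 wt%.
Difference = 21.98 − 26.80 = -4.82 percentage points.

-4.82 percentage points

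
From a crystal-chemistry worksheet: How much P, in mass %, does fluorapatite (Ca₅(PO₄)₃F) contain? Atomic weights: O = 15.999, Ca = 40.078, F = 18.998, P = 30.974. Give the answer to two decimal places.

Molar mass of Ca₅(PO₄)₃F: 5*40.078 + 3*30.974 + 12*15.999 + 1*18.998 = 504.298 g/mol.
Mass of P per formula unit: 3 × 30.974 = 92.922 g.
Weight fraction P = 92.922 / 504.298 = 0.1843.

18.43 mass %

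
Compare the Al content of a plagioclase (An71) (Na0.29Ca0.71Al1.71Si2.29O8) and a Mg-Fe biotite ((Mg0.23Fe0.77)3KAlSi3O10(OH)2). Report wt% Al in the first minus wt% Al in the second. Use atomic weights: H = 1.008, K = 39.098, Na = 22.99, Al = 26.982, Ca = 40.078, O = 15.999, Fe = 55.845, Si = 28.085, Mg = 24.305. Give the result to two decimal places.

11.36 percentage points

M(Na0.29Ca0.71Al1.71Si2.29O8) = 273.568 g/mol, so wt% Al = 46.139/273.568 × 100 = 16.87%.
M((Mg0.23Fe0.77)3KAlSi3O10(OH)2) = 490.111 g/mol, so wt% Al = 26.982/490.111 × 100 = 5.51%.
16.87 − 5.51 = 11.36 pp.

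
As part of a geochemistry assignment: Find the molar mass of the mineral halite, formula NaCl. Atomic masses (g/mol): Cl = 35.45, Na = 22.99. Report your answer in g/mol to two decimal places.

58.44 g/mol

The formula mass is the sum 1×22.99 + 1×35.45.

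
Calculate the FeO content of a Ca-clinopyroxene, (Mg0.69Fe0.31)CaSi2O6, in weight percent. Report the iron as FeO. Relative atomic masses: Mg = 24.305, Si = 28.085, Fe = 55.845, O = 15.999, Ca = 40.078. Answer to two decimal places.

M((Mg0.69Fe0.31)CaSi2O6) = 226.324 g/mol; M(FeO) = 71.844 g/mol.
Moles FeO per formula unit = 0.31 Fe ÷ 1 = 0.3100.
FeO fraction = (0.3100 × 71.844) / 226.324 = 22.272/226.324 = 0.0984.

9.84 wt%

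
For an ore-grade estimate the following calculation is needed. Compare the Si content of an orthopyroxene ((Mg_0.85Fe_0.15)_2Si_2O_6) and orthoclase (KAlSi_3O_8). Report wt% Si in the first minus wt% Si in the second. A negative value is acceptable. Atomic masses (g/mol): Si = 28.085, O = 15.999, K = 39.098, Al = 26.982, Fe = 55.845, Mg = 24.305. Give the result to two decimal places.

-3.55 percentage points

Si in (Mg_0.85Fe_0.15)_2Si_2O_6: molar mass 210.236 g/mol; 2×28.085 = 56.170 g → 26.72 wt%.
Si in KAlSi_3O_8: molar mass 278.327 g/mol; 3×28.085 = 84.255 g → 30.27 wt%.
Difference = 26.72 − 30.27 = -3.55 percentage points.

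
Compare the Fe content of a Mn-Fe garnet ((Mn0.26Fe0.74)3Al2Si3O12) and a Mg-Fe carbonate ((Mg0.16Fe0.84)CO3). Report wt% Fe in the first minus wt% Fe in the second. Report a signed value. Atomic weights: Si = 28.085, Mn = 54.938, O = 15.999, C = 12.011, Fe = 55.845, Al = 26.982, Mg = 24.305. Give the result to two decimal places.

-17.39 percentage points

M((Mn0.26Fe0.74)3Al2Si3O12) = 497.035 g/mol, so wt% Fe = 123.976/497.035 × 100 = 24.94%.
M((Mg0.16Fe0.84)CO3) = 110.807 g/mol, so wt% Fe = 46.910/110.807 × 100 = 42.33%.
24.94 − 42.33 = -17.39 pp.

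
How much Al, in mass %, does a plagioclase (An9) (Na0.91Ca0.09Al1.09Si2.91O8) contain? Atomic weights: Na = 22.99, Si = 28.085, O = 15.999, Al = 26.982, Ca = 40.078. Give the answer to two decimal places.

M(Na0.91Ca0.09Al1.09Si2.91O8) = 263.658 g/mol.
Al contributes 1.09 × 26.982 = 29.410 g per mole.
29.410/263.658 = 0.1115 → 11.15%.

11.15 mass %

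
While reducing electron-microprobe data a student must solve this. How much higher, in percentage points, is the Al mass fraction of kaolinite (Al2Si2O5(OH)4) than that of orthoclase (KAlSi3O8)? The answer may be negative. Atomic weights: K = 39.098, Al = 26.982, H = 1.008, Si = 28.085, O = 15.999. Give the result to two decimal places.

M(Al2Si2O5(OH)4) = 258.157 g/mol, so wt% Al = 53.964/258.157 × 100 = 20.90%.
M(KAlSi3O8) = 278.327 g/mol, so wt% Al = 26.982/278.327 × 100 = 9.69%.
20.90 − 9.69 = 11.21 pp.

11.21 percentage points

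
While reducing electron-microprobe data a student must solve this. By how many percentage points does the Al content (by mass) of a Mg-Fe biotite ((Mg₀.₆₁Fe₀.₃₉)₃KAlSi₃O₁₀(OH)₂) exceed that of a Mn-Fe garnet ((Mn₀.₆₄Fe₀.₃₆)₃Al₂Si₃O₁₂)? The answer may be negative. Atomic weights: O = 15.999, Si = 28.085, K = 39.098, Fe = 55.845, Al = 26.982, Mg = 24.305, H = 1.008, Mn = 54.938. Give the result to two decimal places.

-4.94 percentage points

Al in (Mg₀.₆₁Fe₀.₃₉)₃KAlSi₃O₁₀(OH)₂: molar mass 454.156 g/mol; 1×26.982 = 26.982 g → 5.94 wt%.
Al in (Mn₀.₆₄Fe₀.₃₆)₃Al₂Si₃O₁₂: molar mass 496.001 g/mol; 2×26.982 = 53.964 g → 10.88 wt%.
Difference = 5.94 − 10.88 = -4.94 percentage points.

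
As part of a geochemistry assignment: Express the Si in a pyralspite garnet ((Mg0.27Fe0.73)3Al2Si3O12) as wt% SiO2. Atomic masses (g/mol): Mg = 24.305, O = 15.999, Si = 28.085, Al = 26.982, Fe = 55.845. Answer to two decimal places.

Molar mass of (Mg0.27Fe0.73)3Al2Si3O12 = 0.81*24.305 + 2.19*55.845 + 2*26.982 + 3*28.085 + 12*15.999 = 472.195 g/mol.
Each formula unit contains 3 Si, equivalent to 3/1 = 3.0000 mol SiO2.
M(SiO2) = 1×28.085 + 2×15.999 = 60.083 g/mol.
Mass of SiO2 per formula unit = 3.0000 × 60.083 = 180.249 g.
SiO2 wt% = 180.249 / 472.195 × 100 = 38.17%.

38.17 wt%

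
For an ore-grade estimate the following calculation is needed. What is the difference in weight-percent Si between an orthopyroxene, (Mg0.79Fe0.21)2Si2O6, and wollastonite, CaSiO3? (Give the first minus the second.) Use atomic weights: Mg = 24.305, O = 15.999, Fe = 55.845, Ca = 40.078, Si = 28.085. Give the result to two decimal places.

2.07 percentage points

Si in (Mg0.79Fe0.21)2Si2O6: molar mass 214.021 g/mol; 2×28.085 = 56.170 g → 26.25 wt%.
Si in CaSiO3: molar mass 116.160 g/mol; 1×28.085 = 28.085 g → 24.18 wt%.
Difference = 26.25 − 24.18 = 2.07 percentage points.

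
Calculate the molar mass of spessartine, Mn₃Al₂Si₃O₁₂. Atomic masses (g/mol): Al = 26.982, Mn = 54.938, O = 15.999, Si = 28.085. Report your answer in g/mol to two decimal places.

495.02 g/mol

M = 3*54.938 + 2*26.982 + 3*28.085 + 12*15.999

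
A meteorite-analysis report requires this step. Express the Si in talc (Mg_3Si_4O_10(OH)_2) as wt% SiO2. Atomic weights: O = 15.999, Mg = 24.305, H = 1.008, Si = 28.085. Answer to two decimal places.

M(Mg_3Si_4O_10(OH)_2) = 379.259 g/mol; M(SiO2) = 60.083 g/mol.
Moles SiO2 per formula unit = 4 Si ÷ 1 = 4.0000.
SiO2 fraction = (4.0000 × 60.083) / 379.259 = 240.332/379.259 = 0.6337.

63.37 wt%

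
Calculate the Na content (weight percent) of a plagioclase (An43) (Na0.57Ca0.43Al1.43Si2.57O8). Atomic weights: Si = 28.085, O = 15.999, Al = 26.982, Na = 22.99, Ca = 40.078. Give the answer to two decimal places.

4.87 weight percent

Formula mass = 0.57*22.99 + 0.43*40.078 + 1.43*26.982 + 2.57*28.085 + 8*15.999 = 269.093 g/mol, of which 13.104 g is Na.
So Na makes up 13.104/269.093 = 0.0487 of the mass, i.e. 4.87%.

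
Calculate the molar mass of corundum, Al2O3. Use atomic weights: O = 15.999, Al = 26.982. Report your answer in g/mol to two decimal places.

101.96 g/mol

The formula mass is the sum 2*26.982 + 3*15.999.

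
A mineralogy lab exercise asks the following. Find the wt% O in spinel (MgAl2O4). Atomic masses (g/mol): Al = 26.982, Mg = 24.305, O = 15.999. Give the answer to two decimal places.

44.98 mass %

Molar mass of MgAl2O4: 1*24.305 + 2*26.982 + 4*15.999 = 142.265 g/mol.
Mass of O per formula unit: 4 × 15.999 = 63.996 g.
Weight fraction O = 63.996 / 142.265 = 0.4498.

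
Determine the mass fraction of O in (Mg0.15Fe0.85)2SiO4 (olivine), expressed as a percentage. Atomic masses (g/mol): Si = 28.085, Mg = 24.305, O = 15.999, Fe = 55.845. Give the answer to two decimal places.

Formula mass = 0.30*24.305 + 1.70*55.845 + 1*28.085 + 4*15.999 = 194.309 g/mol, of which 63.996 g is O.
So O makes up 63.996/194.309 = 0.3294 of the mass, i.e. 32.94%.

32.94 weight percent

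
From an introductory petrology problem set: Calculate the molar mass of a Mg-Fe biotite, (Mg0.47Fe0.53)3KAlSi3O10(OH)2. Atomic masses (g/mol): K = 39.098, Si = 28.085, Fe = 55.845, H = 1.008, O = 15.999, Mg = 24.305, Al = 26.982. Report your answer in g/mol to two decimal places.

M = 1.41(24.305) + 1.59(55.845) + 1(39.098) + 1(26.982) + 3(28.085) + 12(15.999) + 2(1.008)

467.40 g/mol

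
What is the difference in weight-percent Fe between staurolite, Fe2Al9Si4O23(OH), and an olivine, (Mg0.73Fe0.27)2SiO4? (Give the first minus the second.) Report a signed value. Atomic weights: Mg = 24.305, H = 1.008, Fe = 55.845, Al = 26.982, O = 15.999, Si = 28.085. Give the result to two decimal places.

-6.01 percentage points

M(Fe2Al9Si4O23(OH)) = 851.852 g/mol, so wt% Fe = 111.690/851.852 × 100 = 13.11%.
M((Mg0.73Fe0.27)2SiO4) = 157.723 g/mol, so wt% Fe = 30.156/157.723 × 100 = 19.12%.
13.11 − 19.12 = -6.01 pp.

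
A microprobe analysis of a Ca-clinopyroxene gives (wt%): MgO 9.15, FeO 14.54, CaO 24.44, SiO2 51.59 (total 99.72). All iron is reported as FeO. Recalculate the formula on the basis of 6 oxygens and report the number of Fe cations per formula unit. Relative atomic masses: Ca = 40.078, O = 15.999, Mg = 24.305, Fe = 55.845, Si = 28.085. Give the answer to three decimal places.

0.470 Fe apfu

MgO: 9.15/40.304 = 0.22702 mol → 0.22702 mol Mg, 0.22702 mol O.
FeO: 14.54/71.844 = 0.20238 mol → 0.20238 mol Fe, 0.20238 mol O.
CaO: 24.44/56.077 = 0.43583 mol → 0.43583 mol Ca, 0.43583 mol O.
SiO2: 51.59/60.083 = 0.85865 mol → 0.85865 mol Si, 1.71730 mol O.
Total oxygen = 2.58253 mol. Normalization factor = 6/2.58253 = 2.32330.
Fe per 6 O = 0.20238 × 2.32330 = 0.470.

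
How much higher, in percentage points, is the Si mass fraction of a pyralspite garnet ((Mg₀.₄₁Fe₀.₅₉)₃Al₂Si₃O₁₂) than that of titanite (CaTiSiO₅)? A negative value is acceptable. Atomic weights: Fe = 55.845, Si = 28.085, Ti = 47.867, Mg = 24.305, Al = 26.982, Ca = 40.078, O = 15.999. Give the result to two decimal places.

4.03 percentage points

First mineral: 84.255 g Si in 458.948 g formula = 18.36 wt% Si.
Second mineral: 28.085 g Si in 196.025 g formula = 14.33 wt% Si.
18.36% − 14.33% gives a difference of 4.03 percentage points.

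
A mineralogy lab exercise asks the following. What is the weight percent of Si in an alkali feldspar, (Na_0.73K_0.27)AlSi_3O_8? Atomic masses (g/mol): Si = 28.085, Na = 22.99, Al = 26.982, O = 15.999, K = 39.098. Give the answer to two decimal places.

31.61 mass %

M((Na_0.73K_0.27)AlSi_3O_8) = 266.568 g/mol.
Si contributes 3 × 28.085 = 84.255 g per mole.
84.255/266.568 = 0.3161 → 31.61%.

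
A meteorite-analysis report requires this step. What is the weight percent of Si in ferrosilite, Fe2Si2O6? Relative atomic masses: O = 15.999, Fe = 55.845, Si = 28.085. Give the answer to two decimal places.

21.29 wt%

Formula mass = 2·55.845 + 2·28.085 + 6·15.999 = 263.854 g/mol, of which 56.170 g is Si.
So Si makes up 56.170/263.854 = 0.2129 of the mass, i.e. 21.29%.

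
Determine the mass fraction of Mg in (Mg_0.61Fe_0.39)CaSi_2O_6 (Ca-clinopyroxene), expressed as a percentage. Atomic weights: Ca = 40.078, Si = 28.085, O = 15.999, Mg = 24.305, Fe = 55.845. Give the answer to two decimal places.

6.48 wt%

Molar mass of (Mg_0.61Fe_0.39)CaSi_2O_6: 0.61*24.305 + 0.39*55.845 + 1*40.078 + 2*28.085 + 6*15.999 = 228.848 g/mol.
Mass of Mg per formula unit: 0.61 × 24.305 = 14.826 g.
Weight fraction Mg = 14.826 / 228.848 = 0.0648.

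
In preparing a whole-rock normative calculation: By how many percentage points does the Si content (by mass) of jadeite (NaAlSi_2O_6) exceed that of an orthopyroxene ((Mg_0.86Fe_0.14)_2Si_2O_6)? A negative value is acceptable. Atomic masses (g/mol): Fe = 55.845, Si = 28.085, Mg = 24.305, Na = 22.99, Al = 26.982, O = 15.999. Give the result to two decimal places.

0.99 percentage points

First mineral: 56.170 g Si in 202.136 g formula = 27.79 wt% Si.
Second mineral: 56.170 g Si in 209.605 g formula = 26.80 wt% Si.
27.79% − 26.80% gives a difference of 0.99 percentage points.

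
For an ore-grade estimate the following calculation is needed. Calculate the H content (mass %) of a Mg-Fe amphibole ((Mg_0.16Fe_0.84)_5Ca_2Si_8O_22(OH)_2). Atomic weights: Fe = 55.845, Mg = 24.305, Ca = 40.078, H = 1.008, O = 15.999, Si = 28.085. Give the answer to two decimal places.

Formula mass = 0.80*24.305 + 4.20*55.845 + 2*40.078 + 8*28.085 + 24*15.999 + 2*1.008 = 944.821 g/mol, of which 2.016 g is H.
So H makes up 2.016/944.821 = 0.0021 of the mass, i.e. 0.21%.

0.21 mass %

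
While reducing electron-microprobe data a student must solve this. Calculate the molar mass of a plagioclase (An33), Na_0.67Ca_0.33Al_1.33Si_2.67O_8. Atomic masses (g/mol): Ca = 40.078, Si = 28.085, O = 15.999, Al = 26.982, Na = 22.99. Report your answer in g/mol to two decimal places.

The formula mass is the sum 0.67×22.99 + 0.33×40.078 + 1.33×26.982 + 2.67×28.085 + 8×15.999.

267.49 g/mol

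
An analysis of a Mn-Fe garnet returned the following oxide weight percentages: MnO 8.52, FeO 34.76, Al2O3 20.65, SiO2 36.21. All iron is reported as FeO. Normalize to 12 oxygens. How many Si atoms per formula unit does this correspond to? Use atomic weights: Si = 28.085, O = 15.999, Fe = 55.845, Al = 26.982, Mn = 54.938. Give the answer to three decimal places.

8.52 wt% MnO ÷ 70.937 g/mol = 0.12011 mol, giving 0.12011 Mn and 0.12011 O.
34.76 wt% FeO ÷ 71.844 g/mol = 0.48383 mol, giving 0.48383 Fe and 0.48383 O.
20.65 wt% Al2O3 ÷ 101.961 g/mol = 0.20253 mol, giving 0.40506 Al and 0.60759 O.
36.21 wt% SiO2 ÷ 60.083 g/mol = 0.60267 mol, giving 0.60267 Si and 1.20534 O.
Oxygen sums to 2.41687; scaling by 12/2.41687 = 4.96510 puts the formula on 12 O.
Si: 0.60267 × 4.96510 = 2.992 atoms per formula unit.

2.992 Si apfu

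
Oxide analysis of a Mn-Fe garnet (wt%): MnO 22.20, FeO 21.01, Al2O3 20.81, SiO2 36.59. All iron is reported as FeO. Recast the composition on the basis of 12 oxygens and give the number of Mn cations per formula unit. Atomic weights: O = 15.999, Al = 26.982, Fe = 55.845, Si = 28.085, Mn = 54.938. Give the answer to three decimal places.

1.542 Mn apfu

22.20 wt% MnO ÷ 70.937 g/mol = 0.31295 mol, giving 0.31295 Mn and 0.31295 O.
21.01 wt% FeO ÷ 71.844 g/mol = 0.29244 mol, giving 0.29244 Fe and 0.29244 O.
20.81 wt% Al2O3 ÷ 101.961 g/mol = 0.20410 mol, giving 0.40820 Al and 0.61230 O.
36.59 wt% SiO2 ÷ 60.083 g/mol = 0.60899 mol, giving 0.60899 Si and 1.21798 O.
Oxygen sums to 2.43567; scaling by 12/2.43567 = 4.92678 puts the formula on 12 O.
Mn: 0.31295 × 4.92678 = 1.542 atoms per formula unit.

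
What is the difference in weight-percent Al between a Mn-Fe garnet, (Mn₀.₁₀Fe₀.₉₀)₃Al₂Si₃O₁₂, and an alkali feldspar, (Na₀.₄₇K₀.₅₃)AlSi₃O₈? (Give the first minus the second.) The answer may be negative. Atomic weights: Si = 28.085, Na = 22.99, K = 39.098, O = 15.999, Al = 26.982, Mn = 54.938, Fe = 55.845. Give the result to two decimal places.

M((Mn₀.₁₀Fe₀.₉₀)₃Al₂Si₃O₁₂) = 497.470 g/mol, so wt% Al = 53.964/497.470 × 100 = 10.85%.
M((Na₀.₄₇K₀.₅₃)AlSi₃O₈) = 270.756 g/mol, so wt% Al = 26.982/270.756 × 100 = 9.97%.
10.85 − 9.97 = 0.88 pp.

0.88 percentage points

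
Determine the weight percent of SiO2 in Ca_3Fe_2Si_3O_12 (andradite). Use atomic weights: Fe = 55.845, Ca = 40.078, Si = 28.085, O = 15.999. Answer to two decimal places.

Molar mass of Ca_3Fe_2Si_3O_12 = 3*40.078 + 2*55.845 + 3*28.085 + 12*15.999 = 508.167 g/mol.
Each formula unit contains 3 Si, equivalent to 3/1 = 3.0000 mol SiO2.
M(SiO2) = 1×28.085 + 2×15.999 = 60.083 g/mol.
Mass of SiO2 per formula unit = 3.0000 × 60.083 = 180.249 g.
SiO2 wt% = 180.249 / 508.167 × 100 = 35.47%.

35.47 wt%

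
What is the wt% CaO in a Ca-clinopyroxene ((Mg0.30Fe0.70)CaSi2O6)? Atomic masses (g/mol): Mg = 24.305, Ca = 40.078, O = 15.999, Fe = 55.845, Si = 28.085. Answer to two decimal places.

M((Mg0.30Fe0.70)CaSi2O6) = 238.625 g/mol; M(CaO) = 56.077 g/mol.
Moles CaO per formula unit = 1 Ca ÷ 1 = 1.0000.
CaO fraction = (1.0000 × 56.077) / 238.625 = 56.077/238.625 = 0.2350.

23.50 wt%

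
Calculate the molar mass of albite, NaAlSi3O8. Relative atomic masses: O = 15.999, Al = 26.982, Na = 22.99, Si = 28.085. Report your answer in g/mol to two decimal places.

262.22 g/mol

Na: 1 × 22.99 = 22.9900
Al: 1 × 26.982 = 26.9820
Si: 3 × 28.085 = 84.2550
O: 8 × 15.999 = 127.9920
Summing the contributions gives the formula mass.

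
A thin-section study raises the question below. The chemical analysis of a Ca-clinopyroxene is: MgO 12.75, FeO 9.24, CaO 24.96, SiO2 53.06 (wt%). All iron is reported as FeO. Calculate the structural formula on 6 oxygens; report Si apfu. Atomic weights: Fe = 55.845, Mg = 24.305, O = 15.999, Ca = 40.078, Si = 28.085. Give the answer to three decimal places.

MgO: 12.75/40.304 = 0.31635 mol → 0.31635 mol Mg, 0.31635 mol O.
FeO: 9.24/71.844 = 0.12861 mol → 0.12861 mol Fe, 0.12861 mol O.
CaO: 24.96/56.077 = 0.44510 mol → 0.44510 mol Ca, 0.44510 mol O.
SiO2: 53.06/60.083 = 0.88311 mol → 0.88311 mol Si, 1.76622 mol O.
Total oxygen = 2.65628 mol. Normalization factor = 6/2.65628 = 2.25880.
Si per 6 O = 0.88311 × 2.25880 = 1.995.

1.995 Si apfu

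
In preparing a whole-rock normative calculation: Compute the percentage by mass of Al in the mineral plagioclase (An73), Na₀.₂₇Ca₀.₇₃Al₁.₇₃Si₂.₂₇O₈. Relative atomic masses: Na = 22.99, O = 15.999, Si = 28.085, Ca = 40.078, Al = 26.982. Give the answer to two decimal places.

17.04 wt%

M(Na₀.₂₇Ca₀.₇₃Al₁.₇₃Si₂.₂₇O₈) = 273.888 g/mol.
Al contributes 1.73 × 26.982 = 46.679 g per mole.
46.679/273.888 = 0.1704 → 17.04%.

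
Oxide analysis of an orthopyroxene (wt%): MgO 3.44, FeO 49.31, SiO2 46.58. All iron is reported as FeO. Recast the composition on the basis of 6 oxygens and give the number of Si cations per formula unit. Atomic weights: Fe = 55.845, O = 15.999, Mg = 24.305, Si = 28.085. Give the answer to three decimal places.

MgO (M=40.304): mol = 0.08535; Mg = 0.08535, O = 0.08535.
FeO (M=71.844): mol = 0.68635; Fe = 0.68635, O = 0.68635.
SiO2 (M=60.083): mol = 0.77526; Si = 0.77526, O = 1.55052.
ΣO = 2.32222; factor = 6/ΣO = 2.58373.
Si apfu = 0.77526 × 2.58373 = 2.003.

2.003 Si apfu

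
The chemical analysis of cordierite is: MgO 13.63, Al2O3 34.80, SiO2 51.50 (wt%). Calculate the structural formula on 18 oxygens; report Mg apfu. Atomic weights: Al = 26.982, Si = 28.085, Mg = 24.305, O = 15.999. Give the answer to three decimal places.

MgO (M=40.304): mol = 0.33818; Mg = 0.33818, O = 0.33818.
Al2O3 (M=101.961): mol = 0.34131; Al = 0.68262, O = 1.02393.
SiO2 (M=60.083): mol = 0.85715; Si = 0.85715, O = 1.71430.
ΣO = 3.07641; factor = 18/ΣO = 5.85098.
Mg apfu = 0.33818 × 5.85098 = 1.979.

1.979 Mg apfu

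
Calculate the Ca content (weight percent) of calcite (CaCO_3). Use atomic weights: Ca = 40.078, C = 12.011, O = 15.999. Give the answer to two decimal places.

40.04 weight percent

Molar mass of CaCO_3: 1×40.078 + 1×12.011 + 3×15.999 = 100.086 g/mol.
Mass of Ca per formula unit: 1 × 40.078 = 40.078 g.
Weight fraction Ca = 40.078 / 100.086 = 0.4004.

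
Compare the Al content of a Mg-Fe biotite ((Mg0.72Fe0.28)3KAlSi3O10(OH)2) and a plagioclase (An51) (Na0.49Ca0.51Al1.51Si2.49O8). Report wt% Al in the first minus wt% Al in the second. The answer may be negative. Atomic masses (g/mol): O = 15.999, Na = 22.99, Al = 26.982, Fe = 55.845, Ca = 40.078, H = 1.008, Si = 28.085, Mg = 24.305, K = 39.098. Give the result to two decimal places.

-8.99 percentage points

Al in (Mg0.72Fe0.28)3KAlSi3O10(OH)2: molar mass 443.748 g/mol; 1×26.982 = 26.982 g → 6.08 wt%.
Al in Na0.49Ca0.51Al1.51Si2.49O8: molar mass 270.371 g/mol; 1.51×26.982 = 40.743 g → 15.07 wt%.
Difference = 6.08 − 15.07 = -8.99 percentage points.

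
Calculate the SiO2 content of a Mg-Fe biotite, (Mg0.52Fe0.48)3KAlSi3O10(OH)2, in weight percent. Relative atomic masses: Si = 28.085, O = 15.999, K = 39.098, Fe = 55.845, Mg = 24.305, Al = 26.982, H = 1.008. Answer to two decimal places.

Molar mass of (Mg0.52Fe0.48)3KAlSi3O10(OH)2 = 1.56×24.305 + 1.44×55.845 + 1×39.098 + 1×26.982 + 3×28.085 + 12×15.999 + 2×1.008 = 462.672 g/mol.
Each formula unit contains 3 Si, equivalent to 3/1 = 3.0000 mol SiO2.
M(SiO2) = 1×28.085 + 2×15.999 = 60.083 g/mol.
Mass of SiO2 per formula unit = 3.0000 × 60.083 = 180.249 g.
SiO2 wt% = 180.249 / 462.672 × 100 = 38.96%.

38.96 wt%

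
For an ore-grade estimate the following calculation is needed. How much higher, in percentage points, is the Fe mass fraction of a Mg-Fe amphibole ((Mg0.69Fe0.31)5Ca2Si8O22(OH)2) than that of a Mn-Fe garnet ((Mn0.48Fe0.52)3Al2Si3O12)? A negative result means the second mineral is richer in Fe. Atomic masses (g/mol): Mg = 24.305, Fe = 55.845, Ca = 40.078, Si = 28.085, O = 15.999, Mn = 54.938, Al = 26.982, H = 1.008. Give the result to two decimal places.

-7.50 percentage points

M((Mg0.69Fe0.31)5Ca2Si8O22(OH)2) = 861.240 g/mol, so wt% Fe = 86.560/861.240 × 100 = 10.05%.
M((Mn0.48Fe0.52)3Al2Si3O12) = 496.436 g/mol, so wt% Fe = 87.118/496.436 × 100 = 17.55%.
10.05 − 17.55 = -7.50 pp.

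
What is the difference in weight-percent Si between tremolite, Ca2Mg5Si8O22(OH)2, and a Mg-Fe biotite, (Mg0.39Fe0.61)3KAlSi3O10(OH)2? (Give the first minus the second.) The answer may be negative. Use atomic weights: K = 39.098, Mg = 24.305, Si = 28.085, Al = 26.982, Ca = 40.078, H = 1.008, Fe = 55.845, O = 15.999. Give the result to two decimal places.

9.92 percentage points

Si in Ca2Mg5Si8O22(OH)2: molar mass 812.353 g/mol; 8×28.085 = 224.680 g → 27.66 wt%.
Si in (Mg0.39Fe0.61)3KAlSi3O10(OH)2: molar mass 474.972 g/mol; 3×28.085 = 84.255 g → 17.74 wt%.
Difference = 27.66 − 17.74 = 9.92 percentage points.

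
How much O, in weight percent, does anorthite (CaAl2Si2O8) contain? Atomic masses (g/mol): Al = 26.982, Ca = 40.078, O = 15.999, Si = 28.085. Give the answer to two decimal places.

46.01 weight percent

Molar mass of CaAl2Si2O8: 1·40.078 + 2·26.982 + 2·28.085 + 8·15.999 = 278.204 g/mol.
Mass of O per formula unit: 8 × 15.999 = 127.992 g.
Weight fraction O = 127.992 / 278.204 = 0.4601.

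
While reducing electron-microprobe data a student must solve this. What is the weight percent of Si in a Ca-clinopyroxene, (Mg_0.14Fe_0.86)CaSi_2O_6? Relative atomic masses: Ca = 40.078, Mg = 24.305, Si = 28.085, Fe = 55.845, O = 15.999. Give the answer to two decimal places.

M((Mg_0.14Fe_0.86)CaSi_2O_6) = 243.671 g/mol.
Si contributes 2 × 28.085 = 56.170 g per mole.
56.170/243.671 = 0.2305 → 23.05%.

23.05 wt%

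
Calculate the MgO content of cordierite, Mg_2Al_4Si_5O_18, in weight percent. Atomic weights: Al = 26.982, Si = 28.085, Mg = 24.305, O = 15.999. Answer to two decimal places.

Molar mass of Mg_2Al_4Si_5O_18 = 2·24.305 + 4·26.982 + 5·28.085 + 18·15.999 = 584.945 g/mol.
Each formula unit contains 2 Mg, equivalent to 2/1 = 2.0000 mol MgO.
M(MgO) = 1×24.305 + 1×15.999 = 40.304 g/mol.
Mass of MgO per formula unit = 2.0000 × 40.304 = 80.608 g.
MgO wt% = 80.608 / 584.945 × 100 = 13.78%.

13.78 wt%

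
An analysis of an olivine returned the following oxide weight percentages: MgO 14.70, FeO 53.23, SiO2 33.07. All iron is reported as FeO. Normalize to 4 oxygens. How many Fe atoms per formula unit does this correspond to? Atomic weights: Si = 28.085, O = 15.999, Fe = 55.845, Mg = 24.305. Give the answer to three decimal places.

14.70 wt% MgO ÷ 40.304 g/mol = 0.36473 mol, giving 0.36473 Mg and 0.36473 O.
53.23 wt% FeO ÷ 71.844 g/mol = 0.74091 mol, giving 0.74091 Fe and 0.74091 O.
33.07 wt% SiO2 ÷ 60.083 g/mol = 0.55041 mol, giving 0.55041 Si and 1.10082 O.
Oxygen sums to 2.20646; scaling by 4/2.20646 = 1.81286 puts the formula on 4 O.
Fe: 0.74091 × 1.81286 = 1.343 atoms per formula unit.

1.343 Fe apfu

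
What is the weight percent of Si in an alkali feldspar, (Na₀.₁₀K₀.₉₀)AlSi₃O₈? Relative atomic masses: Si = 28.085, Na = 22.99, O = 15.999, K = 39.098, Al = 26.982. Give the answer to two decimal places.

30.45 weight percent

M((Na₀.₁₀K₀.₉₀)AlSi₃O₈) = 276.716 g/mol.
Si contributes 3 × 28.085 = 84.255 g per mole.
84.255/276.716 = 0.3045 → 30.45%.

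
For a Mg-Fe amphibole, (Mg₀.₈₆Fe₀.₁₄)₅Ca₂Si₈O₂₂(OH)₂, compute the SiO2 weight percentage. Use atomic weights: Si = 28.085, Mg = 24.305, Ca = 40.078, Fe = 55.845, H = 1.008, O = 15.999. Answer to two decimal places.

57.60 wt%

M((Mg₀.₈₆Fe₀.₁₄)₅Ca₂Si₈O₂₂(OH)₂) = 834.431 g/mol; M(SiO2) = 60.083 g/mol.
Moles SiO2 per formula unit = 8 Si ÷ 1 = 8.0000.
SiO2 fraction = (8.0000 × 60.083) / 834.431 = 480.664/834.431 = 0.5760.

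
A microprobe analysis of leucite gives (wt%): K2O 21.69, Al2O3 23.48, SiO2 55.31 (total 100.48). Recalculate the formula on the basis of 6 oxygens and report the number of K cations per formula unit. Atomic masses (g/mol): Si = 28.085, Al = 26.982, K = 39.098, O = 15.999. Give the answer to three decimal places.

K2O: 21.69/94.195 = 0.23027 mol → 0.46054 mol K, 0.23027 mol O.
Al2O3: 23.48/101.961 = 0.23028 mol → 0.46056 mol Al, 0.69084 mol O.
SiO2: 55.31/60.083 = 0.92056 mol → 0.92056 mol Si, 1.84112 mol O.
Total oxygen = 2.76223 mol. Normalization factor = 6/2.76223 = 2.17216.
K per 6 O = 0.46054 × 2.17216 = 1.000.

1.000 K apfu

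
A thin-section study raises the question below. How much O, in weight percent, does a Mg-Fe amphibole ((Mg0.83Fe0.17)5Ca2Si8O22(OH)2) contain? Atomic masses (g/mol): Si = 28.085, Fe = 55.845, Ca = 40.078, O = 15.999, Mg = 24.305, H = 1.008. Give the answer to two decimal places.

Molar mass of (Mg0.83Fe0.17)5Ca2Si8O22(OH)2: 4.15×24.305 + 0.85×55.845 + 2×40.078 + 8×28.085 + 24×15.999 + 2×1.008 = 839.162 g/mol.
Mass of O per formula unit: 24 × 15.999 = 383.976 g.
Weight fraction O = 383.976 / 839.162 = 0.4576.

45.76 weight percent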